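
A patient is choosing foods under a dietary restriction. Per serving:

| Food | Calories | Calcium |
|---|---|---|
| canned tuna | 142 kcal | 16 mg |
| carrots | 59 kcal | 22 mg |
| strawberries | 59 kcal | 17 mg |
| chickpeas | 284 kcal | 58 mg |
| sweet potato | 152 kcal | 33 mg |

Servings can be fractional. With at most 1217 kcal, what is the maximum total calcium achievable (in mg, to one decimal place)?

453.8 mg

Calcium per kcal: carrots 0.3729, strawberries 0.2881, sweet potato 0.2171, chickpeas 0.2042, canned tuna 0.1127.
With no serving limits, spend the whole calories allowance on carrots: 1217 kcal / 59 kcal × 22 mg = 453.8 mg.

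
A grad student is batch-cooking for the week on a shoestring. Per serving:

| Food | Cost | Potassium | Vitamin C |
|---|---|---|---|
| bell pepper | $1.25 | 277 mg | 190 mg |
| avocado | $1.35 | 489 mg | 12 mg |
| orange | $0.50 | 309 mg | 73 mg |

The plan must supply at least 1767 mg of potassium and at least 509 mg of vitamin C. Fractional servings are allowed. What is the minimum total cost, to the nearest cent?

$3.45

This is a tiny linear program; its minimum lies at a vertex of the feasible set. List the vertices and price them.
bell pepper only: max(1767/277, 509/190) = 6.379 servings → $7.97.
avocado only: max(1767/489, 509/12) = 42.42 servings → $57.26.
orange only: max(1767/309, 509/73) = 6.973 servings → $3.49.
bell pepper + avocado with both tight: 2.542 servings and 2.174 servings → $6.11.
bell pepper + orange with both tight: 0.735 servings and 5.06 servings → $3.45.
avocado + orange with both targets exact would need a negative amount; discard.
The minimum over all feasible corners is $3.45.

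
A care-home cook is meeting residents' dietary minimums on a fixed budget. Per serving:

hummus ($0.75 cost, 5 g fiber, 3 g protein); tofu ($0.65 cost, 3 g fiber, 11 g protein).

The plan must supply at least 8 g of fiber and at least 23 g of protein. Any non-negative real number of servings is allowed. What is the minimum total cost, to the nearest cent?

$1.60

Minimising a linear cost over {fiber ≥ 8, protein ≥ 23, servings ≥ 0} — the optimum is at a vertex, using one or two foods.
hummus only: max(8/5, 23/3) = 7.667 servings → $5.75.
tofu only: max(8/3, 23/11) = 2.667 servings → $1.73.
hummus + tofu with both tight: 0.413 servings and 1.978 servings → $1.60.
The minimum over all feasible corners is $1.60.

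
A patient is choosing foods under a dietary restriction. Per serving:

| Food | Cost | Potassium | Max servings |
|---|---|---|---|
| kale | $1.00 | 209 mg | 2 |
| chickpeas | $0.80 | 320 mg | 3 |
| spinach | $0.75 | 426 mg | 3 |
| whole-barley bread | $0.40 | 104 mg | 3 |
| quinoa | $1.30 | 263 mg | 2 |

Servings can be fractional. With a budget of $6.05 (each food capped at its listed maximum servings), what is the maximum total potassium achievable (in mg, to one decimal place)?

Potassium per dollar: spinach 568, chickpeas 400, whole-barley bread 260, kale 209, quinoa 202.3.
Take 3 servings of spinach: spends $2.25, +1278.0 mg potassium (running total 1278.0 mg).
Take 3 servings of chickpeas: spends $2.40, +960.0 mg potassium (running total 2238.0 mg).
Take 3 servings of whole-barley bread: spends $1.20, +312.0 mg potassium (running total 2550.0 mg).
Take 0.2 servings of kale: spends $0.20, +41.8 mg potassium (running total 2591.8 mg).
Filling greedily by potassium-per-dollar is optimal for one linear limit, giving 2591.8 mg.

2591.8 mg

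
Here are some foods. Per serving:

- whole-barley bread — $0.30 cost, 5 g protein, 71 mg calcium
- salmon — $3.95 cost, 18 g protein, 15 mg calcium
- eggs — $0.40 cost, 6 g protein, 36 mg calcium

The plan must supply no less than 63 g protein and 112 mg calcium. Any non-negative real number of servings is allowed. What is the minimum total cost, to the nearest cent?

Minimising a linear cost over {protein ≥ 63, calcium ≥ 112, servings ≥ 0} — the optimum is at a vertex, using one or two foods.
whole-barley bread only: max(63/5, 112/71) = 12.6 servings → $3.78.
salmon only: max(63/18, 112/15) = 7.467 servings → $29.49.
eggs only: max(63/6, 112/36) = 10.5 servings → $4.20.
whole-barley bread + salmon with both tight: 0.8903 servings and 3.253 servings → $13.12.
whole-barley bread + eggs: intersection lies outside the first quadrant.
salmon + eggs with both tight: 2.86 servings and 1.919 servings → $12.07.
The minimum over all feasible corners is $3.78.

$3.78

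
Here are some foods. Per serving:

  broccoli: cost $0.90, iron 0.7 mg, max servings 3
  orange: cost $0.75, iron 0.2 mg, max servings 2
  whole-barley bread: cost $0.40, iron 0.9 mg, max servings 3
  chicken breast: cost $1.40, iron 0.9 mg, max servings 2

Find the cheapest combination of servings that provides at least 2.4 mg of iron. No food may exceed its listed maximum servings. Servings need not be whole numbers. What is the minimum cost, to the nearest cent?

$1.07

Cost per mg of iron: whole-barley bread $0.4444, broccoli $1.2857, chicken breast $1.5556, orange $3.7500.
Take 2.667 servings of whole-barley bread: +2.4 mg iron for $1.07 (total $1.07, still need 0.0 mg).
Greedy by cheapest-per-mg is optimal for a single linear constraint, so the minimum cost is $1.07.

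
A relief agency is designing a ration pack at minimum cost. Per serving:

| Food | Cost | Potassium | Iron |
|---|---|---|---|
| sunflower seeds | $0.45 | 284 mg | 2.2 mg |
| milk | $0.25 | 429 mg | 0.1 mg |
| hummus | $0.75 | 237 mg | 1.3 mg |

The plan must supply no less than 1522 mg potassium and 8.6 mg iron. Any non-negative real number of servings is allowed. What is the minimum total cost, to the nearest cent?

sunflower seeds only: max(1522/284, 8.6/2.2) = 5.359 servings → $2.41.
milk only: max(1522/429, 8.6/0.1) = 86 servings → $21.50.
hummus only: max(1522/237, 8.6/1.3) = 6.615 servings → $4.96.
sunflower seeds + milk with both tight: 3.864 servings and 0.9897 servings → $1.99.
sunflower seeds + hummus with both tight: 0.3916 servings and 5.953 servings → $4.64.
milk + hummus with both targets exact would need a negative amount; discard.
Cheapest feasible corner: $1.99.

$1.99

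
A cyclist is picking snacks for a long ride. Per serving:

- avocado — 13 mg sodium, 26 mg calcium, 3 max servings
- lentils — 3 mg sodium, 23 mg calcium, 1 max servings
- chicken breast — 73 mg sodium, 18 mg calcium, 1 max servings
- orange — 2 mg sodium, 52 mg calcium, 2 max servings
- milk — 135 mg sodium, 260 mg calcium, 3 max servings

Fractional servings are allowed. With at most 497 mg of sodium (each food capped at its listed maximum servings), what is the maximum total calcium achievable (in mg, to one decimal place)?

996.3 mg

Calcium per mg sodium: orange 26, lentils 7.667, avocado 2, milk 1.926, chicken breast 0.2466.
Take 2 servings of orange: uses 4 mg sodium, +104.0 mg calcium (running total 104.0 mg).
Take 1 serving of lentils: uses 3 mg sodium, +23.0 mg calcium (running total 127.0 mg).
Take 3 servings of avocado: uses 39 mg sodium, +78.0 mg calcium (running total 205.0 mg).
Take 3 servings of milk: uses 405 mg sodium, +780.0 mg calcium (running total 985.0 mg).
Take 0.6301 servings of chicken breast: uses 46 mg sodium, +11.3 mg calcium (running total 996.3 mg).
Greedy by best ratio exhausts the sodium allowance optimally: 996.3 mg.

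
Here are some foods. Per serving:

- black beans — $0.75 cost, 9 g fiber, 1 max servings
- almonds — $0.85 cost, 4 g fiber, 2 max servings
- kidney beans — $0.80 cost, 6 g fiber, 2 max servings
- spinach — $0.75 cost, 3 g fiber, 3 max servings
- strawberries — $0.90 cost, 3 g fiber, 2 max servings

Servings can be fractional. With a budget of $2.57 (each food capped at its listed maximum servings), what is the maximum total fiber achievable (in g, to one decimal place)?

Fiber per dollar: black beans 12, kidney beans 7.5, almonds 4.706, spinach 4, strawberries 3.333.
Take 1 serving of black beans: spends $0.75, +9.0 g fiber (running total 9.0 g).
Take 2 servings of kidney beans: spends $1.60, +12.0 g fiber (running total 21.0 g).
Take 0.2588 servings of almonds: spends $0.22, +1.0 g fiber (running total 22.0 g).
Filling greedily by fiber-per-dollar is optimal for one linear limit, giving 22.0 g.

22.0 g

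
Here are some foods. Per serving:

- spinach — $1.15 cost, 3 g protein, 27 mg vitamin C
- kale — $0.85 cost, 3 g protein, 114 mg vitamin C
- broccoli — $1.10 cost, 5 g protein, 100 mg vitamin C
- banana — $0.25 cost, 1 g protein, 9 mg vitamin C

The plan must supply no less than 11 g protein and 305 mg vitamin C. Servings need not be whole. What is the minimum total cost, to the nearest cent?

$2.72

spinach only: max(11/3, 305/27) = 11.3 servings → $12.99.
kale only: max(11/3, 305/114) = 3.667 servings → $3.12.
broccoli only: max(11/5, 305/100) = 3.05 servings → $3.35.
banana only: max(11/1, 305/9) = 33.89 servings → $8.47.
spinach + kale with both tight: 1.299 servings and 2.368 servings → $3.51.
spinach + broccoli with both targets exact would need a negative amount; discard.
spinach + banana (both tight): parallel constraints — no distinct corner.
kale + broccoli with both tight: 1.574 servings and 1.256 servings → $2.72.
kale + banana with both tight: 2.368 servings and 3.897 servings → $2.99.
broccoli + banana: intersection lies outside the first quadrant.
So the least-cost plan costs $2.72.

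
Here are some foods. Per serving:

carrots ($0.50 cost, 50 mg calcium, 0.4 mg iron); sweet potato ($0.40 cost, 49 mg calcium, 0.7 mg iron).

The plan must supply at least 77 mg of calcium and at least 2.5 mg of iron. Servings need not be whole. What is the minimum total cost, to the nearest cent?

$1.43

At the optimum either one food covers both requirements or two foods hit both targets exactly; no other combination can be cheaper.
carrots only: max(77/50, 2.5/0.4) = 6.25 servings → $3.12.
sweet potato only: max(77/49, 2.5/0.7) = 3.571 servings → $1.43.
carrots + sweet potato with both targets exact would need a negative amount; discard.
So the least-cost plan costs $1.43.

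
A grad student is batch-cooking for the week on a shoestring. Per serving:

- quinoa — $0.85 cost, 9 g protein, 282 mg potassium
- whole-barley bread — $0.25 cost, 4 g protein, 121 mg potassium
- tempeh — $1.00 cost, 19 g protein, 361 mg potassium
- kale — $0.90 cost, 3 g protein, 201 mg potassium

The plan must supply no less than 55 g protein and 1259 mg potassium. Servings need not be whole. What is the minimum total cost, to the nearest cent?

A basic optimal solution has at most two foods positive. Try each food alone and each pair with both targets met exactly.
quinoa only: max(55/9, 1259/282) = 6.111 servings → $5.19.
whole-barley bread only: max(55/4, 1259/121) = 13.75 servings → $3.44.
tempeh only: max(55/19, 1259/361) = 3.488 servings → $3.49.
kale only: max(55/3, 1259/201) = 18.33 servings → $16.50.
quinoa + whole-barley bread with both targets exact would need a negative amount; discard.
quinoa + tempeh with both tight: 1.928 servings and 1.982 servings → $3.62.
quinoa + kale: intersection lies outside the first quadrant.
whole-barley bread + tempeh with both tight: 4.756 servings and 1.894 servings → $3.08.
whole-barley bread + kale: intersection lies outside the first quadrant.
tempeh + kale with both tight: 2.66 servings and 1.486 servings → $4.00.
So the least-cost plan costs $3.08.

$3.08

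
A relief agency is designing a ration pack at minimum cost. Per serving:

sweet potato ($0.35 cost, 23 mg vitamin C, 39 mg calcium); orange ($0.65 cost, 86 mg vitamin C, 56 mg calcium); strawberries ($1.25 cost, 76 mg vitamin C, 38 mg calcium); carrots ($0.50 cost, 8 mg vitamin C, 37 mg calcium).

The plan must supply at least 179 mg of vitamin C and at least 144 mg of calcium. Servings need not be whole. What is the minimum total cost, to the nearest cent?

For a min-cost LP with two ≥-constraints, a basic feasible solution has at most two positive variables.
sweet potato only: max(179/23, 144/39) = 7.783 servings → $2.72.
orange only: max(179/86, 144/56) = 2.571 servings → $1.67.
strawberries only: max(179/76, 144/38) = 3.789 servings → $4.74.
carrots only: max(179/8, 144/37) = 22.38 servings → $11.19.
sweet potato + orange with both tight: 1.142 servings and 1.776 servings → $1.55.
sweet potato + strawberries with both tight: 1.982 servings and 1.756 servings → $2.89.
sweet potato + carrots with both targets exact would need a negative amount; discard.
orange + strawberries with both targets exact would need a negative amount; discard.
orange + carrots with both tight: 2.001 servings and 0.8632 servings → $1.73.
strawberries + carrots with both tight: 2.181 servings and 1.652 servings → $3.55.
Cheapest feasible corner: $1.55.

$1.55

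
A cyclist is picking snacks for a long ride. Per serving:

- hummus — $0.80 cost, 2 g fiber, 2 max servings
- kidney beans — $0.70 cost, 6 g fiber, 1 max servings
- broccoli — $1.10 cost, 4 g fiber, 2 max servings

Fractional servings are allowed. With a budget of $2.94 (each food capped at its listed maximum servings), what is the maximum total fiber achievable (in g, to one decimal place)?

Fiber per dollar: kidney beans 8.571, broccoli 3.636, hummus 2.5.
Take 1 serving of kidney beans: spends $0.70, +6.0 g fiber (running total 6.0 g).
Take 2 servings of broccoli: spends $2.20, +8.0 g fiber (running total 14.0 g).
Take 0.05 servings of hummus: spends $0.04, +0.1 g fiber (running total 14.1 g).
Filling greedily by fiber-per-dollar is optimal for one linear limit, giving 14.1 g.

14.1 g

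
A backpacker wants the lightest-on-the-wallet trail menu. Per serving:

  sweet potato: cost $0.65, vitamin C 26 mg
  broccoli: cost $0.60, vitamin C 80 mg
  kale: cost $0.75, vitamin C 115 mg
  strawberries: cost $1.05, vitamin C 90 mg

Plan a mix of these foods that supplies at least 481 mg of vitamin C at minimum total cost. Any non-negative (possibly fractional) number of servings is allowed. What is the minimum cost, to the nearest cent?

Cost per mg of vitamin C: kale $0.0065, broccoli $0.0075, strawberries $0.0117, sweet potato $0.0250.
With no serving limits, use only kale: 481 mg / 115 mg = 4.183 servings × $0.75 = $3.14.

$3.14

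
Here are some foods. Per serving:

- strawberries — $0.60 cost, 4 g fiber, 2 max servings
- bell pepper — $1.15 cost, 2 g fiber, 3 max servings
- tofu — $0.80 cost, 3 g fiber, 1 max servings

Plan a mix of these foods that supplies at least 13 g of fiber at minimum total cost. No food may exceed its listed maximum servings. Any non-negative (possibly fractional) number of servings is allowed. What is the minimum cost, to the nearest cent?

Cost per g of fiber: strawberries $0.1500, tofu $0.2667, bell pepper $0.5750.
Take 2 servings of strawberries: +8.0 g fiber for $1.20 (total $1.20, still need 5.0 g).
Take 1 serving of tofu: +3.0 g fiber for $0.80 (total $2.00, still need 2.0 g).
Take 1 serving of bell pepper: +2.0 g fiber for $1.15 (total $3.15, still need 0.0 g).
Greedy by cheapest-per-g is optimal for a single linear constraint, so the minimum cost is $3.15.

$3.15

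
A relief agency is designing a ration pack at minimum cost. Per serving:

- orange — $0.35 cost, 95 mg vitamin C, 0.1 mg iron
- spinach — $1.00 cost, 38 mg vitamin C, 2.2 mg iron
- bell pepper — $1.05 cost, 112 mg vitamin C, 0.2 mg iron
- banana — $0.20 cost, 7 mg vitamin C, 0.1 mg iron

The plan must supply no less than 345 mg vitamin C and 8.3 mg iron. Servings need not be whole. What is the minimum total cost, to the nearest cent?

Check every corner: each single food scaled to meet both minima, and each pair solved so both constraints bind.
orange only: max(345/95, 8.3/0.1) = 83 servings → $29.05.
spinach only: max(345/38, 8.3/2.2) = 9.079 servings → $9.08.
bell pepper only: max(345/112, 8.3/0.2) = 41.5 servings → $43.58.
banana only: max(345/7, 8.3/0.1) = 83 servings → $16.60.
orange + spinach with both tight: 2.162 servings and 3.674 servings → $4.43.
orange + bell pepper: intersection lies outside the first quadrant.
orange + banana with both targets exact would need a negative amount; discard.
spinach + bell pepper with both tight: 3.604 servings and 1.858 servings → $5.55.
spinach + banana with both tight: 2.034 servings and 38.24 servings → $9.68.
bell pepper + banana with both targets exact would need a negative amount; discard.
The minimum over all feasible corners is $4.43.

$4.43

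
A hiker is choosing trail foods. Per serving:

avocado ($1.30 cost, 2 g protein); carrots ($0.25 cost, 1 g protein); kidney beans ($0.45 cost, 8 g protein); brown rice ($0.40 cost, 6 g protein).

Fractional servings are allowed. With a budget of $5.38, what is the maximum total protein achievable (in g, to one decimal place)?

95.6 g

Protein per dollar: kidney beans 17.78, brown rice 15, carrots 4, avocado 1.538.
With no serving limits, spend the whole cost allowance on kidney beans: $5.38 / $0.45 × 8 g = 95.6 g.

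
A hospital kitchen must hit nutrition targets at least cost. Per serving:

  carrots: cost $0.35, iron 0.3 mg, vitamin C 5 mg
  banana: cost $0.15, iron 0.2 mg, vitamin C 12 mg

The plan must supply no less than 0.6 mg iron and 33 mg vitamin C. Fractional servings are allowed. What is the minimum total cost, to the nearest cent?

With two linear requirements the optimum uses one or two foods; enumerate the corners.
carrots only: max(0.6/0.3, 33/5) = 6.6 servings → $2.31.
banana only: max(0.6/0.2, 33/12) = 3 servings → $0.45.
carrots + banana with both tight: 0.2308 servings and 2.654 servings → $0.48.
Cheapest feasible corner: $0.45.

$0.45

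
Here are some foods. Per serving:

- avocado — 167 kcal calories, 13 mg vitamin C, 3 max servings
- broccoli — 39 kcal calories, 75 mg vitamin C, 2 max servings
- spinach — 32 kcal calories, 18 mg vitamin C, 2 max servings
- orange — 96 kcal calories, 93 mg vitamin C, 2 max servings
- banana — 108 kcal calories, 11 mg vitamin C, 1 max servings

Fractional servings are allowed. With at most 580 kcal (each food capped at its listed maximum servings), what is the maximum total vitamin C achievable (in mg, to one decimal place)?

393.7 mg

Vitamin C per kcal: broccoli 1.923, orange 0.9688, spinach 0.5625, banana 0.1019, avocado 0.07784.
Take 2 servings of broccoli: uses 78 kcal, +150.0 mg vitamin C (running total 150.0 mg).
Take 2 servings of orange: uses 192 kcal, +186.0 mg vitamin C (running total 336.0 mg).
Take 2 servings of spinach: uses 64 kcal, +36.0 mg vitamin C (running total 372.0 mg).
Take 1 serving of banana: uses 108 kcal, +11.0 mg vitamin C (running total 383.0 mg).
Take 0.8263 servings of avocado: uses 138 kcal, +10.7 mg vitamin C (running total 393.7 mg).
Filling greedily by vitamin C-per-kcal is optimal for one linear limit, giving 393.7 mg.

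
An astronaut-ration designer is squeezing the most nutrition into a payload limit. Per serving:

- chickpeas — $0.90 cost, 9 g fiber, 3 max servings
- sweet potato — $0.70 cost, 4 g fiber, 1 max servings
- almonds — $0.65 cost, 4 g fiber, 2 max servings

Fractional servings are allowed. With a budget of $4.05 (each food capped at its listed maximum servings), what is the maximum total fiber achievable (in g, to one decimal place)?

35.3 g

Fiber per dollar: chickpeas 10, almonds 6.154, sweet potato 5.714.
Take 3 servings of chickpeas: spends $2.70, +27.0 g fiber (running total 27.0 g).
Take 2 servings of almonds: spends $1.30, +8.0 g fiber (running total 35.0 g).
Take 0.07143 servings of sweet potato: spends $0.05, +0.3 g fiber (running total 35.3 g).
Filling greedily by fiber-per-dollar is optimal for one linear limit, giving 35.3 g.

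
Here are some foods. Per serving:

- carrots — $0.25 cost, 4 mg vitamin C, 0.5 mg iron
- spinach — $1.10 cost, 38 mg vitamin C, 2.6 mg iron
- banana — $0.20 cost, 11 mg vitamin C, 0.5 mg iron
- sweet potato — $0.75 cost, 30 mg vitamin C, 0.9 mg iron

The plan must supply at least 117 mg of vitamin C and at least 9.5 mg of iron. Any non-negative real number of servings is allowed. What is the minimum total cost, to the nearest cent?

For a min-cost LP with two ≥-constraints, a basic feasible solution has at most two positive variables.
carrots only: max(117/4, 9.5/0.5) = 29.25 servings → $7.31.
spinach only: max(117/38, 9.5/2.6) = 3.654 servings → $4.02.
banana only: max(117/11, 9.5/0.5) = 19 servings → $3.80.
sweet potato only: max(117/30, 9.5/0.9) = 10.56 servings → $7.92.
carrots + spinach with both tight: 6.605 servings and 2.384 servings → $4.27.
carrots + banana with both tight: 13.14 servings and 5.857 servings → $4.46.
carrots + sweet potato with both tight: 15.76 servings and 1.798 servings → $5.29.
spinach + banana: intersection lies outside the first quadrant.
spinach + sweet potato with both targets exact would need a negative amount; discard.
banana + sweet potato with both targets exact would need a negative amount; discard.
So the least-cost plan costs $3.80.

$3.80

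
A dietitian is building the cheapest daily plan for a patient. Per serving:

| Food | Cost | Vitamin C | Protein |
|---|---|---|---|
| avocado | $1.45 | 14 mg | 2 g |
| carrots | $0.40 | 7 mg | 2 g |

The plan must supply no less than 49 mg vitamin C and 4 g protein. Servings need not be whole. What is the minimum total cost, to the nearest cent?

A basic optimal solution has at most two foods positive. Try each food alone and each pair with both targets met exactly.
avocado only: max(49/14, 4/2) = 3.5 servings → $5.08.
carrots only: max(49/7, 4/2) = 7 servings → $2.80.
avocado + carrots: intersection lies outside the first quadrant.
The minimum over all feasible corners is $2.80.

$2.80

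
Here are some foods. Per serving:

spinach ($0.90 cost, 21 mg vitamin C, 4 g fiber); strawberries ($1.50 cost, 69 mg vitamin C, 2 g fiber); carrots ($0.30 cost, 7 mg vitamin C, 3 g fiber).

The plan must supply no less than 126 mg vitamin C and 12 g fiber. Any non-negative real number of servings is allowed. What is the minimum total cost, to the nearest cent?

Check every corner: each single food scaled to meet both minima, and each pair solved so both constraints bind.
spinach only: max(126/21, 12/4) = 6 servings → $5.40.
strawberries only: max(126/69, 12/2) = 6 servings → $9.00.
carrots only: max(126/7, 12/3) = 18 servings → $5.40.
spinach + strawberries with both tight: 2.462 servings and 1.077 servings → $3.83.
spinach + carrots with both targets exact would need a negative amount; discard.
strawberries + carrots with both tight: 1.523 servings and 2.984 servings → $3.18.
Cheapest feasible corner: $3.18.

$3.18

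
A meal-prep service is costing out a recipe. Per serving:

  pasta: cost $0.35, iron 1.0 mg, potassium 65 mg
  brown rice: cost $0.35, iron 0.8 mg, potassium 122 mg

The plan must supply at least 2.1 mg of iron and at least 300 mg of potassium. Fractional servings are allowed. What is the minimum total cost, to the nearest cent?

$0.90

For a min-cost LP with two ≥-constraints, a basic feasible solution has at most two positive variables.
pasta only: max(2.1/1.0, 300/65) = 4.615 servings → $1.62.
brown rice only: max(2.1/0.8, 300/122) = 2.625 servings → $0.92.
pasta + brown rice with both tight: 0.2314 servings and 2.336 servings → $0.90.
So the least-cost plan costs $0.90.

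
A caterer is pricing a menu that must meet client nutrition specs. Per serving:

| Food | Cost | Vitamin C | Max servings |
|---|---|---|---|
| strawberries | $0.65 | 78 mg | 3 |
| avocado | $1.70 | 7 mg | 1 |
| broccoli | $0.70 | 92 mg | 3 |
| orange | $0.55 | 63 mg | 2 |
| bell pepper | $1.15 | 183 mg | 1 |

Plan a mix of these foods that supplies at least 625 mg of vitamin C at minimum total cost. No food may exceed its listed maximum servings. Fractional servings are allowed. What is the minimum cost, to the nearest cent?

$4.63

Cost per mg of vitamin C: bell pepper $0.0063, broccoli $0.0076, strawberries $0.0083, orange $0.0087, avocado $0.2429.
Take 1 serving of bell pepper: +183.0 mg vitamin C for $1.15 (total $1.15, still need 442.0 mg).
Take 3 servings of broccoli: +276.0 mg vitamin C for $2.10 (total $3.25, still need 166.0 mg).
Take 2.128 servings of strawberries: +166.0 mg vitamin C for $1.38 (total $4.63, still need 0.0 mg).
Filling from the cheapest source first is optimal under one linear minimum: $4.63.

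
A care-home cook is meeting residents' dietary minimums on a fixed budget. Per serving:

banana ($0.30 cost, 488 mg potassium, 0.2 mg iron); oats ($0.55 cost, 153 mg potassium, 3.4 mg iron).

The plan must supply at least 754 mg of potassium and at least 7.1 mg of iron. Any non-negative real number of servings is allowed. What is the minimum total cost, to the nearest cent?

banana only: max(754/488, 7.1/0.2) = 35.5 servings → $10.65.
oats only: max(754/153, 7.1/3.4) = 4.928 servings → $2.71.
banana + oats with both tight: 0.9071 servings and 2.035 servings → $1.39.
So the least-cost plan costs $1.39.

$1.39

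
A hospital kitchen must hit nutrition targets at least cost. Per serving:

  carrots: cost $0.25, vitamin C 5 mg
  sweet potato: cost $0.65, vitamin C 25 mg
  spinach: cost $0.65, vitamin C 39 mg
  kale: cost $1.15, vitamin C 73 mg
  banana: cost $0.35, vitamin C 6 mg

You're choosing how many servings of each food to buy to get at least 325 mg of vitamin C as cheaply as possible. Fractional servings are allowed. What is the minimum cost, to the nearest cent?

Cost per mg of vitamin C: kale $0.0158, spinach $0.0167, sweet potato $0.0260, carrots $0.0500, banana $0.0583.
With no serving limits, use only kale: 325 mg / 73 mg = 4.452 servings × $1.15 = $5.12.

$5.12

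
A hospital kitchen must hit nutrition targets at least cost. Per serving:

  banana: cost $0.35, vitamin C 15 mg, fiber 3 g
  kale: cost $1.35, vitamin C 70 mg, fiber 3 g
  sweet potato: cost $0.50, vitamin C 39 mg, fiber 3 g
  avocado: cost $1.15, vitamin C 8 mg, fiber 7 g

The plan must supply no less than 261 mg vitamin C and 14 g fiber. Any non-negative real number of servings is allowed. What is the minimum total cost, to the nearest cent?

$3.35

Two binding constraints pin down two serving amounts, so the optimal mix uses at most two foods. The candidates are each food alone (scaled to the tighter of vitamin C/fiber) and each pair with both constraints tight.
banana only: max(261/15, 14/3) = 17.4 servings → $6.09.
kale only: max(261/70, 14/3) = 4.667 servings → $6.30.
sweet potato only: max(261/39, 14/3) = 6.692 servings → $3.35.
avocado only: max(261/8, 14/7) = 32.62 servings → $37.52.
banana + kale with both tight: 1.194 servings and 3.473 servings → $5.11.
banana + sweet potato with both targets exact would need a negative amount; discard.
banana + avocado with both targets exact would need a negative amount; discard.
kale + sweet potato with both tight: 2.548 servings and 2.118 servings → $4.50.
kale + avocado with both tight: 3.68 servings and 0.4227 servings → $5.45.
sweet potato + avocado: intersection lies outside the first quadrant.
The minimum over all feasible corners is $3.35.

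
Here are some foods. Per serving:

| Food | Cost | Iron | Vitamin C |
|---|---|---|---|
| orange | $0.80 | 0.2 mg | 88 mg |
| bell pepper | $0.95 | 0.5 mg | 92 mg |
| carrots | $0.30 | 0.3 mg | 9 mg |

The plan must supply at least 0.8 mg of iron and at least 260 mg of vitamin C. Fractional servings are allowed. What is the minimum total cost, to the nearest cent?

An LP optimum is at a vertex; with two nutrient constraints at most two foods are used. Check each candidate.
orange only: max(0.8/0.2, 260/88) = 4 servings → $3.20.
bell pepper only: max(0.8/0.5, 260/92) = 2.826 servings → $2.68.
carrots only: max(0.8/0.3, 260/9) = 28.89 servings → $8.67.
orange + bell pepper with both tight: 2.203 servings and 0.7188 servings → $2.45.
orange + carrots with both tight: 2.878 servings and 0.748 servings → $2.53.
bell pepper + carrots: intersection lies outside the first quadrant.
Cheapest feasible corner: $2.45.

$2.45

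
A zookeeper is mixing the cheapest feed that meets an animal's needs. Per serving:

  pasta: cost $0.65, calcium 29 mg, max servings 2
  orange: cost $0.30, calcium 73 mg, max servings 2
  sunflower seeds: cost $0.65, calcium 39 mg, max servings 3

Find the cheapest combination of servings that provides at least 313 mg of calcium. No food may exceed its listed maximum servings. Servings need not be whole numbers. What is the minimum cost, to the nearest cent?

$3.67

Cost per mg of calcium: orange $0.0041, sunflower seeds $0.0167, pasta $0.0224.
Take 2 servings of orange: +146.0 mg calcium for $0.60 (total $0.60, still need 167.0 mg).
Take 3 servings of sunflower seeds: +117.0 mg calcium for $1.95 (total $2.55, still need 50.0 mg).
Take 1.724 servings of pasta: +50.0 mg calcium for $1.12 (total $3.67, still need 0.0 mg).
Greedy by cheapest-per-mg is optimal for a single linear constraint, so the minimum cost is $3.67.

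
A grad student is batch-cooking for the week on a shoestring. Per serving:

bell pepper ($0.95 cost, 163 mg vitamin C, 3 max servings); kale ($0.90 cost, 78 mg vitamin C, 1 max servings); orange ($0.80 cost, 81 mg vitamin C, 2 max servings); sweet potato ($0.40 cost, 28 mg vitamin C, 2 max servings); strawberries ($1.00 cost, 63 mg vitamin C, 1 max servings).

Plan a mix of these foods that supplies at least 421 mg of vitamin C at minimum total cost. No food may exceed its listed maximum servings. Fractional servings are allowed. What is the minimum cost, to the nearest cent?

Cost per mg of vitamin C: bell pepper $0.0058, orange $0.0099, kale $0.0115, sweet potato $0.0143, strawberries $0.0159.
Take 2.583 servings of bell pepper: +421.0 mg vitamin C for $2.45 (total $2.45, still need 0.0 mg).
Greedy by cheapest-per-mg is optimal for a single linear constraint, so the minimum cost is $2.45.

$2.45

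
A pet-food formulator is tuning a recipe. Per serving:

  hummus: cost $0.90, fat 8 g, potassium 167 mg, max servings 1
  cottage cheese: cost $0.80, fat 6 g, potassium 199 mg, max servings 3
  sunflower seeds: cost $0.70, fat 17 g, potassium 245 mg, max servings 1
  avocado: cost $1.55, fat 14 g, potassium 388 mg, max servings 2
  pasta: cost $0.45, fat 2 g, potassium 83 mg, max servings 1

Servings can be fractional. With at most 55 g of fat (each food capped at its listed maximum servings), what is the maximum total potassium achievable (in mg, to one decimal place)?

Potassium per g fat: pasta 41.5, cottage cheese 33.17, avocado 27.71, hummus 20.88, sunflower seeds 14.41.
Take 1 serving of pasta: uses 2 g fat, +83.0 mg potassium (running total 83.0 mg).
Take 3 servings of cottage cheese: uses 18 g fat, +597.0 mg potassium (running total 680.0 mg).
Take 2 servings of avocado: uses 28 g fat, +776.0 mg potassium (running total 1456.0 mg).
Take 0.875 servings of hummus: uses 7 g fat, +146.1 mg potassium (running total 1602.1 mg).
Filling greedily by potassium-per-g fat is optimal for one linear limit, giving 1602.1 mg.

1602.1 mg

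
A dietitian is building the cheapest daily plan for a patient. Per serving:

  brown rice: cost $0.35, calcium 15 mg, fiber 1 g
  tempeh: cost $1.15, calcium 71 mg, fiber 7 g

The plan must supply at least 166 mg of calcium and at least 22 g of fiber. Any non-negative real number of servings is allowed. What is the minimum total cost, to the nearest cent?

An LP optimum is at a vertex; with two nutrient constraints at most two foods are used. Check each candidate.
brown rice only: max(166/15, 22/1) = 22 servings → $7.70.
tempeh only: max(166/71, 22/7) = 3.143 servings → $3.61.
brown rice + tempeh with both targets exact would need a negative amount; discard.
Cheapest feasible corner: $3.61.

$3.61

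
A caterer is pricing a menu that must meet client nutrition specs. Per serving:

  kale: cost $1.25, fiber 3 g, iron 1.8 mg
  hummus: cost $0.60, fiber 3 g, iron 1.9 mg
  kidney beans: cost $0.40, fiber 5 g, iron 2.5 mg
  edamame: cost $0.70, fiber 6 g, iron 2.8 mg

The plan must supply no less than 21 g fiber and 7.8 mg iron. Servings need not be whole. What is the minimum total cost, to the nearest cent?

$1.68

Compare the cost at each extreme point of the feasible region.
kale only: max(21/3, 7.8/1.8) = 7 servings → $8.75.
hummus only: max(21/3, 7.8/1.9) = 7 servings → $4.20.
kidney beans only: max(21/5, 7.8/2.5) = 4.2 servings → $1.68.
edamame only: max(21/6, 7.8/2.8) = 3.5 servings → $2.45.
kale + hummus: intersection lies outside the first quadrant.
kale + kidney beans: the both-tight solution has a negative serving — not a feasible corner.
kale + edamame: intersection lies outside the first quadrant.
hummus + kidney beans: intersection lies outside the first quadrant.
hummus + edamame with both targets exact would need a negative amount; discard.
kidney beans + edamame: the both-tight solution has a negative serving — not a feasible corner.
The minimum over all feasible corners is $1.68.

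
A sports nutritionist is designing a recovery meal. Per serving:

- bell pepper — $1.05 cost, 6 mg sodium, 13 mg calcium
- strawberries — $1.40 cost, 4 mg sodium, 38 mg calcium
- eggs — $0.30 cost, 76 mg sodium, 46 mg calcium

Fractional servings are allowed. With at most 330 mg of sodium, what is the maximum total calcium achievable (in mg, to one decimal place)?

3135.0 mg

Calcium per mg sodium: strawberries 9.5, bell pepper 2.167, eggs 0.6053.
With no serving limits, spend the whole sodium allowance on strawberries: 330 mg / 4 mg × 38 mg = 3135.0 mg.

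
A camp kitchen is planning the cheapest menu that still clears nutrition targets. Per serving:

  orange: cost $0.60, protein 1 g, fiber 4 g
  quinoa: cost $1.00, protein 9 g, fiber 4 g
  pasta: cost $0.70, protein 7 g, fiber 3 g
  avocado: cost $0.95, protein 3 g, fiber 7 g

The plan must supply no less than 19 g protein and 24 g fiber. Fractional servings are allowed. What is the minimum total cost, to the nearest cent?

$3.70

With two linear requirements the optimum uses one or two foods; enumerate the corners.
orange only: max(19/1, 24/4) = 19 servings → $11.40.
quinoa only: max(19/9, 24/4) = 6 servings → $6.00.
pasta only: max(19/7, 24/3) = 8 servings → $5.60.
avocado only: max(19/3, 24/7) = 6.333 servings → $6.02.
orange + quinoa with both tight: 4.375 servings and 1.625 servings → $4.25.
orange + pasta with both tight: 4.44 servings and 2.08 servings → $4.12.
orange + avocado: intersection lies outside the first quadrant.
quinoa + pasta: the both-tight solution has a negative serving — not a feasible corner.
quinoa + avocado with both tight: 1.196 servings and 2.745 servings → $3.80.
pasta + avocado with both tight: 1.525 servings and 2.775 servings → $3.70.
The minimum over all feasible corners is $3.70.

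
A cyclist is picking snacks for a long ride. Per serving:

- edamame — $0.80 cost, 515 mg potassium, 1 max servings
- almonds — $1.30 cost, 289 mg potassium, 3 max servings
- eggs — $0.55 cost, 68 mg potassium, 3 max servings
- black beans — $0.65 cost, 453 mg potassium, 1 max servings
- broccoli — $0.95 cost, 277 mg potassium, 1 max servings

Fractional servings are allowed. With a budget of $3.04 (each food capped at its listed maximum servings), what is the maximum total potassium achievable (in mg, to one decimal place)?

1387.3 mg

Potassium per dollar: black beans 696.9, edamame 643.8, broccoli 291.6, almonds 222.3, eggs 123.6.
Take 1 serving of black beans: spends $0.65, +453.0 mg potassium (running total 453.0 mg).
Take 1 serving of edamame: spends $0.80, +515.0 mg potassium (running total 968.0 mg).
Take 1 serving of broccoli: spends $0.95, +277.0 mg potassium (running total 1245.0 mg).
Take 0.4923 servings of almonds: spends $0.64, +142.3 mg potassium (running total 1387.3 mg).
Filling greedily by potassium-per-dollar is optimal for one linear limit, giving 1387.3 mg.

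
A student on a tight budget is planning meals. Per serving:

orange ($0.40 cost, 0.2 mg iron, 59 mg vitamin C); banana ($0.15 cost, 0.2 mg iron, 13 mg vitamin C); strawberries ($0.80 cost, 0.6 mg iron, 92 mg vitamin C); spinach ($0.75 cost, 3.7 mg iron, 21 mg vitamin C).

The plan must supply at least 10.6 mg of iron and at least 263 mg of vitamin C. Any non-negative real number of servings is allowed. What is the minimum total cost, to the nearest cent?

For a min-cost LP with two ≥-constraints, a basic feasible solution has at most two positive variables.
orange only: max(10.6/0.2, 263/59) = 53 servings → $21.20.
banana only: max(10.6/0.2, 263/13) = 53 servings → $7.95.
strawberries only: max(10.6/0.6, 263/92) = 17.67 servings → $14.13.
spinach only: max(10.6/3.7, 263/21) = 12.52 servings → $9.39.
orange + banana: the both-tight solution has a negative serving — not a feasible corner.
orange + strawberries with both targets exact would need a negative amount; discard.
orange + spinach with both tight: 3.505 servings and 2.675 servings → $3.41.
banana + strawberries with both targets exact would need a negative amount; discard.
banana + spinach with both tight: 17.1 servings and 1.941 servings → $4.02.
strawberries + spinach with both tight: 2.29 servings and 2.494 servings → $3.70.
So the least-cost plan costs $3.41.

$3.41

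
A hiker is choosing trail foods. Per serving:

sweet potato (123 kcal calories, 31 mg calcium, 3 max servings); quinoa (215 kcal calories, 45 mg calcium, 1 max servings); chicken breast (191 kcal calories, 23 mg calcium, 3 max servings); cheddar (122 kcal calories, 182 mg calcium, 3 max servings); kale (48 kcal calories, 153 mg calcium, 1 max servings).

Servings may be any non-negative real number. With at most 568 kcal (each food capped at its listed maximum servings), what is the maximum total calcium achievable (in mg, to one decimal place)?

737.8 mg

Calcium per kcal: kale 3.188, cheddar 1.492, sweet potato 0.252, quinoa 0.2093, chicken breast 0.1204.
Take 1 serving of kale: uses 48 kcal, +153.0 mg calcium (running total 153.0 mg).
Take 3 servings of cheddar: uses 366 kcal, +546.0 mg calcium (running total 699.0 mg).
Take 1.252 servings of sweet potato: uses 154 kcal, +38.8 mg calcium (running total 737.8 mg).
Filling greedily by calcium-per-kcal is optimal for one linear limit, giving 737.8 mg.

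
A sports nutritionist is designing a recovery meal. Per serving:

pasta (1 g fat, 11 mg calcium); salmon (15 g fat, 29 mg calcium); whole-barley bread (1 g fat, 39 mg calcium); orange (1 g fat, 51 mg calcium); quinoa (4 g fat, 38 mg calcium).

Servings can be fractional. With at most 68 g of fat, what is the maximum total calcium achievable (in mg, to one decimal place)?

Calcium per g fat: orange 51, whole-barley bread 39, pasta 11, quinoa 9.5, salmon 1.933.
With no serving limits, spend the whole fat allowance on orange: 68 g / 1 g × 51 mg = 3468.0 mg.

3468.0 mg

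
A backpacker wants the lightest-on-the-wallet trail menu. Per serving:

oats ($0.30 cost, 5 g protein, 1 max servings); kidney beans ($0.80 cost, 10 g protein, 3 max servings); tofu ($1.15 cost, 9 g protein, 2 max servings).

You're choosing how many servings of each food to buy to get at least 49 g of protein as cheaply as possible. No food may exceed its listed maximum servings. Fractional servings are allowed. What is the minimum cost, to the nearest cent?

$4.49

Cost per g of protein: oats $0.0600, kidney beans $0.0800, tofu $0.1278.
Take 1 serving of oats: +5.0 g protein for $0.30 (total $0.30, still need 44.0 g).
Take 3 servings of kidney beans: +30.0 g protein for $2.40 (total $2.70, still need 14.0 g).
Take 1.556 servings of tofu: +14.0 g protein for $1.79 (total $4.49, still need 0.0 g).
Greedy by cheapest-per-g is optimal for a single linear constraint, so the minimum cost is $4.49.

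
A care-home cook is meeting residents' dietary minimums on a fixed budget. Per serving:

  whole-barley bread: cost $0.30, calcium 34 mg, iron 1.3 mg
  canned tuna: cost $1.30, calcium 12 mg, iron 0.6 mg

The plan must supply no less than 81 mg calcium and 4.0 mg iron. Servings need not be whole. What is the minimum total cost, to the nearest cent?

$0.92

With two linear requirements the optimum uses one or two foods; enumerate the corners.
whole-barley bread only: max(81/34, 4.0/1.3) = 3.077 servings → $0.92.
canned tuna only: max(81/12, 4.0/0.6) = 6.75 servings → $8.78.
whole-barley bread + canned tuna with both tight: 0.125 servings and 6.396 servings → $8.35.
So the least-cost plan costs $0.92.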